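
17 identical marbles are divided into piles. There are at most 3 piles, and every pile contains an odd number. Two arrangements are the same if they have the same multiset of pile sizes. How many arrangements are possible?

Listing the qualifying partitions of 17:
17
15+1+1
13+3+1
11+5+1
11+3+3
9+7+1
9+5+3
7+7+3
7+5+5
Counting gives 9.

9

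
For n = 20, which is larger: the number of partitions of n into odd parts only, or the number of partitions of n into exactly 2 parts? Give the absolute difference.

54

Partitions of 20 into odd parts only: 64.
Partitions of 20 into exactly 2 parts: 10.
|64 − 10| = 54.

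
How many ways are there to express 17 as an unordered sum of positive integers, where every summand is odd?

A partial list (first 12 by largest part):
17
15 + 1 + 1
13 + 3 + 1
13 + 1 + 1 + 1 + 1
11 + 5 + 1
11 + 3 + 3
11 + 3 + 1 + 1 + 1
11 + 1 + 1 + 1 + 1 + 1 + 1
9 + 7 + 1
9 + 5 + 3
9 + 5 + 1 + 1 + 1
9 + 3 + 3 + 1 + 1
…and 26 more, for 38 total.

38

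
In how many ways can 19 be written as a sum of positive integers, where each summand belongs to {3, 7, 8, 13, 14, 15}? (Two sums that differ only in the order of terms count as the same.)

They are:
13,3,3
8,8,3
7,3,3,3,3

3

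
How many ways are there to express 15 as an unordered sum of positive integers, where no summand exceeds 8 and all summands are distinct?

They are:
7+8
1+6+8
2+5+8
3+4+8
1+2+4+8
2+6+7
3+5+7
1+2+5+7
1+3+4+7
4+5+6
1+3+5+6
2+3+4+6
1+2+3+4+5

13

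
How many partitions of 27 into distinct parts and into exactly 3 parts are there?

48

A partial list (first 12 by largest part):
24,2,1
23,3,1
22,4,1
22,3,2
21,5,1
21,4,2
20,6,1
20,5,2
20,4,3
19,7,1
19,6,2
19,5,3
…and 36 more, for 48 total.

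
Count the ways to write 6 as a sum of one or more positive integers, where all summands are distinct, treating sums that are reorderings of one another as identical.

4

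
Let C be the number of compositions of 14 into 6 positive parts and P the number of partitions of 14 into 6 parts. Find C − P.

1267

Compositions: C(13,5) = 1287.
Unordered (partitions into 6 parts): 20.
Difference: 1287 − 20 = 1267.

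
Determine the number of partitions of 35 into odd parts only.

Enumerating by decreasing first part gives 585 partitions in all.

585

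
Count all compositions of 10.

There are 9 gaps and each independently is a cut or not, giving 2^9 = 512.

512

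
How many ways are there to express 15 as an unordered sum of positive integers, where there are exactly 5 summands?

There are too many to list fully; the first 12 (by largest part) are:
11, 1, 1, 1, 1
10, 2, 1, 1, 1
9, 3, 1, 1, 1
9, 2, 2, 1, 1
8, 4, 1, 1, 1
8, 3, 2, 1, 1
8, 2, 2, 2, 1
7, 5, 1, 1, 1
7, 4, 2, 1, 1
7, 3, 3, 1, 1
7, 3, 2, 2, 1
7, 2, 2, 2, 2
…and 18 more, for 30 total.

30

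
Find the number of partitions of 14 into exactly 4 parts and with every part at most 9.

21

Enumerating:
9 + 3 + 1 + 1
9 + 2 + 2 + 1
8 + 4 + 1 + 1
8 + 3 + 2 + 1
8 + 2 + 2 + 2
7 + 5 + 1 + 1
7 + 4 + 2 + 1
7 + 3 + 3 + 1
7 + 3 + 2 + 2
6 + 6 + 1 + 1
6 + 5 + 2 + 1
6 + 4 + 3 + 1
6 + 4 + 2 + 2
6 + 3 + 3 + 2
5 + 5 + 3 + 1
5 + 5 + 2 + 2
5 + 4 + 4 + 1
5 + 4 + 3 + 2
5 + 3 + 3 + 3
4 + 4 + 4 + 2
4 + 4 + 3 + 3
Counting gives 21.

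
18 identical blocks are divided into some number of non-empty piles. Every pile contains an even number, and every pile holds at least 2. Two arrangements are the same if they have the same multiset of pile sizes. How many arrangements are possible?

A partial list (first 12 by largest part):
18
16, 2
14, 4
14, 2, 2
12, 6
12, 4, 2
12, 2, 2, 2
10, 8
10, 6, 2
10, 4, 4
10, 4, 2, 2
10, 2, 2, 2, 2
…and 18 more, for 30 total.

30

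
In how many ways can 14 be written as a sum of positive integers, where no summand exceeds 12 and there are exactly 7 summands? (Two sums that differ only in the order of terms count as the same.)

They are:
1+1+1+1+1+1+8
1+1+1+1+1+2+7
1+1+1+1+1+3+6
1+1+1+1+2+2+6
1+1+1+1+1+4+5
1+1+1+1+2+3+5
1+1+1+2+2+2+5
1+1+1+1+2+4+4
1+1+1+1+3+3+4
1+1+1+2+2+3+4
1+1+2+2+2+2+4
1+1+1+2+3+3+3
1+1+2+2+2+3+3
1+2+2+2+2+2+3
2+2+2+2+2+2+2

15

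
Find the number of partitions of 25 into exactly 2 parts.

12

Listing the qualifying partitions of 25:
24, 1
23, 2
22, 3
21, 4
20, 5
19, 6
18, 7
17, 8
16, 9
15, 10
14, 11
13, 12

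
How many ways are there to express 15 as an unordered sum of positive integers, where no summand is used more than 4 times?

Systematic enumeration (by largest part, then next-largest, …) yields 127.

127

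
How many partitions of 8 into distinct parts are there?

They are:
8
1+7
2+6
3+5
1+2+5
1+3+4
Counting gives 6.

6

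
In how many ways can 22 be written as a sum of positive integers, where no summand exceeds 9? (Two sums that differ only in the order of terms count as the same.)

Enumerating by decreasing first part gives 732 partitions in all.

732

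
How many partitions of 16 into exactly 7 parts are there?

28

A partial list (first 12 by largest part):
10+1+1+1+1+1+1
9+2+1+1+1+1+1
8+3+1+1+1+1+1
8+2+2+1+1+1+1
7+4+1+1+1+1+1
7+3+2+1+1+1+1
7+2+2+2+1+1+1
6+5+1+1+1+1+1
6+4+2+1+1+1+1
6+3+3+1+1+1+1
6+3+2+2+1+1+1
6+2+2+2+2+1+1
…and 16 more, for 28 total.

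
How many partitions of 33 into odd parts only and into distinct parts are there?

25

The partitions of 33 that satisfy the conditions:
33
29,3,1
27,5,1
25,7,1
25,5,3
23,9,1
23,7,3
21,11,1
21,9,3
21,7,5
19,13,1
19,11,3
19,9,5
17,15,1
17,13,3
17,11,5
17,9,7
17,7,5,3,1
15,13,5
15,11,7
15,9,5,3,1
13,11,9
13,11,5,3,1
13,9,7,3,1
11,9,7,5,1
That's 25 in total.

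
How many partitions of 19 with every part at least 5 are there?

10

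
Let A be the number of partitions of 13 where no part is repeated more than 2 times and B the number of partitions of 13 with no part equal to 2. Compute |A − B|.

1

Partitions of 13 where no part is repeated more than 2 times: 44.
Partitions of 13 with no part equal to 2: 45.
|44 − 45| = 1.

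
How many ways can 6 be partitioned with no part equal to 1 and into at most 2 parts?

3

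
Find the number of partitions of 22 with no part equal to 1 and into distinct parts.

48

A partial list (first 12 by largest part):
22
20 + 2
19 + 3
18 + 4
17 + 5
17 + 3 + 2
16 + 6
16 + 4 + 2
15 + 7
15 + 5 + 2
15 + 4 + 3
14 + 8
…and 36 more, for 48 total.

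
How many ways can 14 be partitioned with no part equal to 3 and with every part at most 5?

33

There are too many to list fully; the first 12 (by largest part) are:
5, 5, 4
5, 5, 2, 2
5, 5, 2, 1, 1
5, 5, 1, 1, 1, 1
5, 4, 4, 1
5, 4, 2, 2, 1
5, 4, 2, 1, 1, 1
5, 4, 1, 1, 1, 1, 1
5, 2, 2, 2, 2, 1
5, 2, 2, 2, 1, 1, 1
5, 2, 2, 1, 1, 1, 1, 1
5, 2, 1, 1, 1, 1, 1, 1, 1
…and 21 more, for 33 total.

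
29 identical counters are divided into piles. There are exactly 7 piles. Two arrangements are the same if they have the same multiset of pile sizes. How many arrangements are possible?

522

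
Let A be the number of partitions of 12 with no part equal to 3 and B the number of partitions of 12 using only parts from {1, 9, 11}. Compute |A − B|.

44

Partitions of 12 with no part equal to 3: 47.
Partitions of 12 using only parts from {1, 9, 11}: 3.
|47 − 3| = 44.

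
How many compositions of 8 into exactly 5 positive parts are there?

35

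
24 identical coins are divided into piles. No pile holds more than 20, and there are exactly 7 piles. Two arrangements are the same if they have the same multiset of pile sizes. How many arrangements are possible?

201

A full systematic count gives 201.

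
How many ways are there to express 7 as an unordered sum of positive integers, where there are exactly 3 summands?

4

The partitions of 7 that satisfy the conditions:
5+1+1
4+2+1
3+3+1
3+2+2
That's 4 in total.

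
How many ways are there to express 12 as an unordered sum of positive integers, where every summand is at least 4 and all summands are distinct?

3

Enumerating:
12
8,4
7,5
That's 3 in total.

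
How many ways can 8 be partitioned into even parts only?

5

The partitions of 8 that satisfy the conditions:
8
6+2
4+4
4+2+2
2+2+2+2
That's 5 in total.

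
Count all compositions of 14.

8192

Each of the 13 gaps between 14 units is either a break or not: 2^13 = 8192.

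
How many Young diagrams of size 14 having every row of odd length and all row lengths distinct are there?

They are:
13, 1
11, 3
9, 5
That's 3 in total.

3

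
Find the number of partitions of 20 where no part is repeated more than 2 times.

Enumerating by decreasing first part gives 202 partitions in all.

202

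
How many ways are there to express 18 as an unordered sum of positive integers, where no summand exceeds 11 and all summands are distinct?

32

A partial list (first 12 by largest part):
11+7
11+6+1
11+5+2
11+4+3
11+4+2+1
10+8
10+7+1
10+6+2
10+5+3
10+5+2+1
10+4+3+1
9+8+1
…and 20 more, for 32 total.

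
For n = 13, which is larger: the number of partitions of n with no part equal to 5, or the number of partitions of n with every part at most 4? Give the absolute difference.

40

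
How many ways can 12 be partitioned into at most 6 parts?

A partial list (first 12 by largest part):
12
11,1
10,2
10,1,1
9,3
9,2,1
9,1,1,1
8,4
8,3,1
8,2,2
8,2,1,1
8,1,1,1,1
…and 46 more, for 58 total.

58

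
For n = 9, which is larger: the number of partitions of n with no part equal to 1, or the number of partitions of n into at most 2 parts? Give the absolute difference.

Partitions of 9 with no part equal to 1: 8.
Partitions of 9 into at most 2 parts: 5.
|8 − 5| = 3.

3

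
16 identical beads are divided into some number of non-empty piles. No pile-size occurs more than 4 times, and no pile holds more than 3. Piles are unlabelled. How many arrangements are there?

7

They are:
3,3,3,3,2,2
3,3,3,3,2,1,1
3,3,3,3,1,1,1,1
3,3,3,2,2,2,1
3,3,3,2,2,1,1,1
3,3,2,2,2,2,1,1
3,3,2,2,2,1,1,1,1
That's 7 in total.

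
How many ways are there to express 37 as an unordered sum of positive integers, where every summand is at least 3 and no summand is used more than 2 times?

Systematic enumeration (by largest part, then next-largest, …) yields 624.

624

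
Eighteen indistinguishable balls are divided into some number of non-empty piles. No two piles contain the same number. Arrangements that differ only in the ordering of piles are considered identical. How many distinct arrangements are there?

46

There are too many to list fully; the first 12 (by largest part) are:
18
17+1
16+2
15+3
15+2+1
14+4
14+3+1
13+5
13+4+1
13+3+2
12+6
12+5+1
…and 34 more, for 46 total.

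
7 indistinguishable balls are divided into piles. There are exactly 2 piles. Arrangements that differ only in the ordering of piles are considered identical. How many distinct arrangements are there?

3

Listing the qualifying partitions of 7:
1 + 6
2 + 5
3 + 4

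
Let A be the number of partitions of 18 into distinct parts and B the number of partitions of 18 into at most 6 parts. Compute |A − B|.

153

Partitions of 18 into distinct parts: 46.
Partitions of 18 into at most 6 parts: 199.
|46 − 199| = 153.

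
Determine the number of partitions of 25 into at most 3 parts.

There are too many to list fully; the first 12 (by largest part) are:
25
24+1
23+2
23+1+1
22+3
22+2+1
21+4
21+3+1
21+2+2
20+5
20+4+1
20+3+2
…and 53 more, for 65 total.

65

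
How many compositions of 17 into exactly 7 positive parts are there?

Place 6 bars in the 16 internal gaps of a row of 17 dots: C(16,6) = 8008.

8008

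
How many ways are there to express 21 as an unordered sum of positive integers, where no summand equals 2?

There are 302 such partitions.

302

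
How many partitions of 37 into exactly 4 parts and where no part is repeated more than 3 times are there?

There are 378 such partitions.

378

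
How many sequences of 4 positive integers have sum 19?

816

Place 3 bars in the 18 internal gaps of a row of 19 dots: C(18,3) = 816.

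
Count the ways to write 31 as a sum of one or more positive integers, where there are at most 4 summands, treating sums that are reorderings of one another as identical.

Counting exhaustively, 321 partitions satisfy the conditions.

321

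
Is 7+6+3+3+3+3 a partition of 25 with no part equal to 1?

The parts sum to 25, and the condition 'no summand equals 1' holds.

Yes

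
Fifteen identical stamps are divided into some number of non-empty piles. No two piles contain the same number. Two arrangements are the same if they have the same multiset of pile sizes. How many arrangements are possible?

A partial list (first 12 by largest part):
15
14, 1
13, 2
12, 3
12, 2, 1
11, 4
11, 3, 1
10, 5
10, 4, 1
10, 3, 2
9, 6
9, 5, 1
…and 15 more, for 27 total.

27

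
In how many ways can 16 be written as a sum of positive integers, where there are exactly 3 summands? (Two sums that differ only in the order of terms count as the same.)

21

The partitions of 16 that satisfy the conditions:
14,1,1
13,2,1
12,3,1
12,2,2
11,4,1
11,3,2
10,5,1
10,4,2
10,3,3
9,6,1
9,5,2
9,4,3
8,7,1
8,6,2
8,5,3
8,4,4
7,7,2
7,6,3
7,5,4
6,6,4
6,5,5
That's 21 in total.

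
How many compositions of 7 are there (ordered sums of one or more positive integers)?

There are 6 gaps and each independently is a cut or not, giving 2^6 = 64.

64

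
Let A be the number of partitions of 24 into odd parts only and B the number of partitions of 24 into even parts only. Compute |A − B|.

45

Partitions of 24 into odd parts only: 122.
Partitions of 24 into even parts only: 77.
|122 − 77| = 45.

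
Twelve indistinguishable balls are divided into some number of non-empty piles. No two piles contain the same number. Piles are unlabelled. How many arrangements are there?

15

They are:
12
11, 1
10, 2
9, 3
9, 2, 1
8, 4
8, 3, 1
7, 5
7, 4, 1
7, 3, 2
6, 5, 1
6, 4, 2
6, 3, 2, 1
5, 4, 3
5, 4, 2, 1
That's 15 in total.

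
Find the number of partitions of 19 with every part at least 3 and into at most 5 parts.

38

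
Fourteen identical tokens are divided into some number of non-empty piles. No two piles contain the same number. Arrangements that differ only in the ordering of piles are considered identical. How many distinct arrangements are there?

22

The partitions of 14 that satisfy the conditions:
14
13,1
12,2
11,3
11,2,1
10,4
10,3,1
9,5
9,4,1
9,3,2
8,6
8,5,1
8,4,2
8,3,2,1
7,6,1
7,5,2
7,4,3
7,4,2,1
6,5,3
6,5,2,1
6,4,3,1
5,4,3,2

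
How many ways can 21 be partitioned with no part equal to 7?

A full systematic count gives 657.

657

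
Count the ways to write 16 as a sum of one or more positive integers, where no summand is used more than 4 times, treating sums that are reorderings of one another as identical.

164

Enumerating by decreasing first part gives 164 partitions in all.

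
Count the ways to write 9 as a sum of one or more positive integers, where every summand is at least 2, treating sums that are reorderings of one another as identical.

8

Enumerating:
9
2+7
3+6
4+5
2+2+5
2+3+4
3+3+3
2+2+2+3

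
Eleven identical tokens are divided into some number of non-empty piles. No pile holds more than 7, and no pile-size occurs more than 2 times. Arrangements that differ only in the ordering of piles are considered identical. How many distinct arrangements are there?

21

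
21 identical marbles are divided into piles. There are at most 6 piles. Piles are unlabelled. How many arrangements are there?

Systematic enumeration (by largest part, then next-largest, …) yields 331.

331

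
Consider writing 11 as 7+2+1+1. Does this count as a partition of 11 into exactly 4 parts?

Yes

The parts sum to 11, and the condition 'there are exactly 4 summands' holds.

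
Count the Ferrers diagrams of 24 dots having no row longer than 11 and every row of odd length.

91

Enumerating by decreasing first part gives 91 partitions in all.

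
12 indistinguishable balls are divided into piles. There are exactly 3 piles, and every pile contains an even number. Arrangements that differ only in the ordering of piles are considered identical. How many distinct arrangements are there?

3

Listing the qualifying partitions of 12:
8+2+2
6+4+2
4+4+4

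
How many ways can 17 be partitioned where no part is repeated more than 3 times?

166

A full systematic count gives 166.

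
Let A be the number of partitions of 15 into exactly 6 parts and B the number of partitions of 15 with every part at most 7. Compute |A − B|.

105

Partitions of 15 into exactly 6 parts: 26.
Partitions of 15 with every part at most 7: 131.
|26 − 131| = 105.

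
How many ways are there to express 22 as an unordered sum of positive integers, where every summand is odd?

89

There are 89 such partitions.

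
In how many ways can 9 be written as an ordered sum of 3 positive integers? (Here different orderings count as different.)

28

By stars and bars with positive parts, the count is C(8,2) = 28.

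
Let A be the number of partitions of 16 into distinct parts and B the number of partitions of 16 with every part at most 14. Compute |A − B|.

197

Partitions of 16 into distinct parts: 32.
Partitions of 16 with every part at most 14: 229.
|32 − 229| = 197.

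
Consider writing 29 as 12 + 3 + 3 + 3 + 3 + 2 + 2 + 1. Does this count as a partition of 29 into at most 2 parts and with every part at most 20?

The parts sum to 29, and the condition 'there are at most 2 summands' is violated.

No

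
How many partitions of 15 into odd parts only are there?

A partial list (first 12 by largest part):
15
13 + 1 + 1
11 + 3 + 1
11 + 1 + 1 + 1 + 1
9 + 5 + 1
9 + 3 + 3
9 + 3 + 1 + 1 + 1
9 + 1 + 1 + 1 + 1 + 1 + 1
7 + 7 + 1
7 + 5 + 3
7 + 5 + 1 + 1 + 1
7 + 3 + 3 + 1 + 1
…and 15 more, for 27 total.

27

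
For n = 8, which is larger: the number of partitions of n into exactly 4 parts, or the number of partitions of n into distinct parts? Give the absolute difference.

1

Partitions of 8 into exactly 4 parts: 5.
Partitions of 8 into distinct parts: 6.
|5 − 6| = 1.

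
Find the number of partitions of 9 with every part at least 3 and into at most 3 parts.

4

They are:
9
6, 3
5, 4
3, 3, 3
That's 4 in total.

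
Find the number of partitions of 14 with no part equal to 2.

58

A partial list (first 12 by largest part):
14
13,1
12,1,1
11,3
11,1,1,1
10,4
10,3,1
10,1,1,1,1
9,5
9,4,1
9,3,1,1
9,1,1,1,1,1
…and 46 more, for 58 total.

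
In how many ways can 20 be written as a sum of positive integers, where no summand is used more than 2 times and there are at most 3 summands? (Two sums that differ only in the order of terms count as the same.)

There are too many to list fully; the first 12 (by largest part) are:
20
19,1
18,2
18,1,1
17,3
17,2,1
16,4
16,3,1
16,2,2
15,5
15,4,1
15,3,2
…and 32 more, for 44 total.

44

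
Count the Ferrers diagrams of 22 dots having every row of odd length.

Direct enumeration gives 89 partitions.

89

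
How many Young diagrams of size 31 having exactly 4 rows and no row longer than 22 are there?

Direct enumeration gives 209 partitions.

209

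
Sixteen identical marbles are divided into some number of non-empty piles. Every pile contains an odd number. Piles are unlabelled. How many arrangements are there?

32

There are too many to list fully; the first 12 (by largest part) are:
15, 1
13, 3
13, 1, 1, 1
11, 5
11, 3, 1, 1
11, 1, 1, 1, 1, 1
9, 7
9, 5, 1, 1
9, 3, 3, 1
9, 3, 1, 1, 1, 1
9, 1, 1, 1, 1, 1, 1, 1
7, 7, 1, 1
…and 20 more, for 32 total.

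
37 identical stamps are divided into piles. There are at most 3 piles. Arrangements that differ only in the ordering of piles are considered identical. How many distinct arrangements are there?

There are 133 such partitions.

133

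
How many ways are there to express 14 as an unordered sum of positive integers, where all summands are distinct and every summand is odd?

3

The partitions of 14 that satisfy the conditions:
13, 1
11, 3
9, 5
Counting gives 3.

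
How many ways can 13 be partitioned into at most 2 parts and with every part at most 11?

They are:
2,11
3,10
4,9
5,8
6,7
Counting gives 5.

5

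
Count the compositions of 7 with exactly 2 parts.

Equivalently, choose which 1 of the 6 gaps become plus signs: C(6,1) = 6.

6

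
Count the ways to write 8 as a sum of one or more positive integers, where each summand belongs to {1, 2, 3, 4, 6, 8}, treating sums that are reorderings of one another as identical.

18

Listing the qualifying partitions of 8:
8
2,6
1,1,6
4,4
1,3,4
2,2,4
1,1,2,4
1,1,1,1,4
2,3,3
1,1,3,3
1,2,2,3
1,1,1,2,3
1,1,1,1,1,3
2,2,2,2
1,1,2,2,2
1,1,1,1,2,2
1,1,1,1,1,1,2
1,1,1,1,1,1,1,1
Counting gives 18.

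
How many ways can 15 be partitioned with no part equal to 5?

134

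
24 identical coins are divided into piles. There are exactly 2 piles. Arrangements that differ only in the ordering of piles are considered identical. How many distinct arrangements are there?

The partitions of 24 that satisfy the conditions:
1,23
2,22
3,21
4,20
5,19
6,18
7,17
8,16
9,15
10,14
11,13
12,12
That's 12 in total.

12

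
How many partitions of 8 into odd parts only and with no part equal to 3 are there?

3

Enumerating:
7+1
5+1+1+1
1+1+1+1+1+1+1+1
That's 3 in total.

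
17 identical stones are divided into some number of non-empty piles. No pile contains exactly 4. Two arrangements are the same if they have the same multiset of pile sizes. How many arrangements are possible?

A full systematic count gives 196.

196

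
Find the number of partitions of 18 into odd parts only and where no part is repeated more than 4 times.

There are too many to list fully; the first 12 (by largest part) are:
17, 1
15, 3
15, 1, 1, 1
13, 5
13, 3, 1, 1
11, 7
11, 5, 1, 1
11, 3, 3, 1
11, 3, 1, 1, 1, 1
9, 9
9, 7, 1, 1
9, 5, 3, 1
…and 14 more, for 26 total.

26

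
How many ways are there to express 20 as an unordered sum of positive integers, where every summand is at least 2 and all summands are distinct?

There are too many to list fully; the first 12 (by largest part) are:
20
2, 18
3, 17
4, 16
5, 15
2, 3, 15
6, 14
2, 4, 14
7, 13
2, 5, 13
3, 4, 13
8, 12
…and 23 more, for 35 total.

35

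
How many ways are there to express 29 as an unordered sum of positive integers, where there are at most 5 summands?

603

A full systematic count gives 603.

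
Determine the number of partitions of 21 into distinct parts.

Enumerating by decreasing first part gives 76 partitions in all.

76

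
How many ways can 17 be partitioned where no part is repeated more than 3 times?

A full systematic count gives 166.

166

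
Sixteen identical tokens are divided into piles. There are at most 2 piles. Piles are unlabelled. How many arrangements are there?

9

Enumerating:
16
1,15
2,14
3,13
4,12
5,11
6,10
7,9
8,8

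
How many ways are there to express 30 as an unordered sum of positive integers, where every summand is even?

Direct enumeration gives 176 partitions.

176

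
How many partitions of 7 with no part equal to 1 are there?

Listing the qualifying partitions of 7:
7
5,2
4,3
3,2,2
Counting gives 4.

4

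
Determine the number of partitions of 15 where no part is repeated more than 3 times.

105

There are 105 such partitions.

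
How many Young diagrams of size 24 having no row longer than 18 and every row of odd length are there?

116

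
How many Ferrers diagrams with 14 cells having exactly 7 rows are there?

15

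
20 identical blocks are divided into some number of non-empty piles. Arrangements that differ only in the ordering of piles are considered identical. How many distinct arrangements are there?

Enumerating by decreasing first part gives 627 partitions in all.

627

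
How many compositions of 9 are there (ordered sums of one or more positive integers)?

There are 8 gaps and each independently is a cut or not, giving 2^8 = 256.

256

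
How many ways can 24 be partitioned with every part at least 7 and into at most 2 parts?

7

Enumerating:
24
17+7
16+8
15+9
14+10
13+11
12+12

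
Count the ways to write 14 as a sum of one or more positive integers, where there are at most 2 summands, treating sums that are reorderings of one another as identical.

Listing the qualifying partitions of 14:
14
1+13
2+12
3+11
4+10
5+9
6+8
7+7

8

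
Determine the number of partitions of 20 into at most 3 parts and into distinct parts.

34

There are too many to list fully; the first 12 (by largest part) are:
20
1+19
2+18
3+17
1+2+17
4+16
1+3+16
5+15
1+4+15
2+3+15
6+14
1+5+14
…and 22 more, for 34 total.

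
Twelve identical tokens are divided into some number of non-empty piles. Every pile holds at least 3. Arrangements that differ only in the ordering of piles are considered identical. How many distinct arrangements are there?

Enumerating:
12
9+3
8+4
7+5
6+6
6+3+3
5+4+3
4+4+4
3+3+3+3
That's 9 in total.

9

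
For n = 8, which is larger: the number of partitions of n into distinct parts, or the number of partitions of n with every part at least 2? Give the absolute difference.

1

Partitions of 8 into distinct parts: 6.
Partitions of 8 with every part at least 2: 7.
|6 − 7| = 1.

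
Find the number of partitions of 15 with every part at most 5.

A full systematic count gives 84.

84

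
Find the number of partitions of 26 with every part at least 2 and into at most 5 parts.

242

A full systematic count gives 242.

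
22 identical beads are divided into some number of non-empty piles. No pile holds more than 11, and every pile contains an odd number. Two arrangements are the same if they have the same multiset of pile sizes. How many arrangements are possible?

70

A partial list (first 12 by largest part):
11, 11
11, 9, 1, 1
11, 7, 3, 1
11, 7, 1, 1, 1, 1
11, 5, 5, 1
11, 5, 3, 3
11, 5, 3, 1, 1, 1
11, 5, 1, 1, 1, 1, 1, 1
11, 3, 3, 3, 1, 1
11, 3, 3, 1, 1, 1, 1, 1
11, 3, 1, 1, 1, 1, 1, 1, 1, 1
11, 1, 1, 1, 1, 1, 1, 1, 1, 1, 1, 1
…and 58 more, for 70 total.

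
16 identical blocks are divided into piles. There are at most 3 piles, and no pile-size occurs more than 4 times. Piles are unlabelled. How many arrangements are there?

30

A partial list (first 12 by largest part):
16
15+1
14+2
14+1+1
13+3
13+2+1
12+4
12+3+1
12+2+2
11+5
11+4+1
11+3+2
…and 18 more, for 30 total.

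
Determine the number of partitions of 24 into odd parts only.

A full systematic count gives 122.

122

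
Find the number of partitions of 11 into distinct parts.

12

Enumerating:
11
10 + 1
9 + 2
8 + 3
8 + 2 + 1
7 + 4
7 + 3 + 1
6 + 5
6 + 4 + 1
6 + 3 + 2
5 + 4 + 2
5 + 3 + 2 + 1
That's 12 in total.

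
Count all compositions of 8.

There are 7 gaps and each independently is a cut or not, giving 2^7 = 128.

128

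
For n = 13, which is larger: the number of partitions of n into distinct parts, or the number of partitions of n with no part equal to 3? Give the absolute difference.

Partitions of 13 into distinct parts: 18.
Partitions of 13 with no part equal to 3: 59.
|18 − 59| = 41.

41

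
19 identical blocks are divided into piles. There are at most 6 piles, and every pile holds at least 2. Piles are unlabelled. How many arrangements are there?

94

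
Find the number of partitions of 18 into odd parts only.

A partial list (first 12 by largest part):
17, 1
15, 3
15, 1, 1, 1
13, 5
13, 3, 1, 1
13, 1, 1, 1, 1, 1
11, 7
11, 5, 1, 1
11, 3, 3, 1
11, 3, 1, 1, 1, 1
11, 1, 1, 1, 1, 1, 1, 1
9, 9
…and 34 more, for 46 total.

46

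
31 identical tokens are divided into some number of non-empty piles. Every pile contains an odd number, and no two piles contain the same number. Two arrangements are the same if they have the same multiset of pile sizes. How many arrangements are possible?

20

Listing the qualifying partitions of 31:
31
27 + 3 + 1
25 + 5 + 1
23 + 7 + 1
23 + 5 + 3
21 + 9 + 1
21 + 7 + 3
19 + 11 + 1
19 + 9 + 3
19 + 7 + 5
17 + 13 + 1
17 + 11 + 3
17 + 9 + 5
15 + 13 + 3
15 + 11 + 5
15 + 9 + 7
15 + 7 + 5 + 3 + 1
13 + 11 + 7
13 + 9 + 5 + 3 + 1
11 + 9 + 7 + 3 + 1
That's 20 in total.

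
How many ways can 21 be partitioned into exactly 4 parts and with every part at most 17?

Direct enumeration gives 71 partitions.

71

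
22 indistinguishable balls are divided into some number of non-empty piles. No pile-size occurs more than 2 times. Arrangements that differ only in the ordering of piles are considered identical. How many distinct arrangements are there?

297

There are 297 such partitions.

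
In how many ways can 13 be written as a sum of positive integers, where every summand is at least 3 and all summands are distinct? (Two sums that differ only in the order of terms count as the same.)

They are:
13
10 + 3
9 + 4
8 + 5
7 + 6
6 + 4 + 3
Counting gives 6.

6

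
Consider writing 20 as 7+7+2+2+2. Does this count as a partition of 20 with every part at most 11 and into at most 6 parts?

Yes

The parts sum to 20, and the condition 'no summand exceeds 11' holds; the condition 'there are at most 6 summands' holds.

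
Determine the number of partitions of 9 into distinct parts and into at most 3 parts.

8

Enumerating:
9
8 + 1
7 + 2
6 + 3
6 + 2 + 1
5 + 4
5 + 3 + 1
4 + 3 + 2
Counting gives 8.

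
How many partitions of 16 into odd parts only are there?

32

There are too many to list fully; the first 12 (by largest part) are:
15+1
13+3
13+1+1+1
11+5
11+3+1+1
11+1+1+1+1+1
9+7
9+5+1+1
9+3+3+1
9+3+1+1+1+1
9+1+1+1+1+1+1+1
7+7+1+1
…and 20 more, for 32 total.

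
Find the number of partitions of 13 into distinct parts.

The partitions of 13 that satisfy the conditions:
13
12,1
11,2
10,3
10,2,1
9,4
9,3,1
8,5
8,4,1
8,3,2
7,6
7,5,1
7,4,2
7,3,2,1
6,5,2
6,4,3
6,4,2,1
5,4,3,1

18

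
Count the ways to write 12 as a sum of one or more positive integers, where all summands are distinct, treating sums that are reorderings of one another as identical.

15

They are:
12
11+1
10+2
9+3
9+2+1
8+4
8+3+1
7+5
7+4+1
7+3+2
6+5+1
6+4+2
6+3+2+1
5+4+3
5+4+2+1
Counting gives 15.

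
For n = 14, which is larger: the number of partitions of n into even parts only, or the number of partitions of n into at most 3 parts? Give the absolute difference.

Partitions of 14 into even parts only: 15.
Partitions of 14 into at most 3 parts: 24.
|15 − 24| = 9.

9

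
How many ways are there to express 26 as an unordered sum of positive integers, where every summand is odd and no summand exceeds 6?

31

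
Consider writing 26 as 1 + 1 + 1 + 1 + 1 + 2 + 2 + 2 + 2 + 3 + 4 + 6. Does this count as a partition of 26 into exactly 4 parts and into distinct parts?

No

The parts sum to 26, and the condition 'there are exactly 4 summands' is violated.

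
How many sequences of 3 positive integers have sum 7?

A composition of 7 into 3 positive parts is chosen by placing 2 dividers among the 6 gaps between 7 units: C(6,2) = 15.

15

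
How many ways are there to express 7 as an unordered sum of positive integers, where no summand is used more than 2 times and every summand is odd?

The partitions of 7 that satisfy the conditions:
7
5,1,1
3,3,1

3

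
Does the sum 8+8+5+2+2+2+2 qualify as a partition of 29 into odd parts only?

No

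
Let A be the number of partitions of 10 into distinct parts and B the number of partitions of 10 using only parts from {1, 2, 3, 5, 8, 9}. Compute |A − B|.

Partitions of 10 into distinct parts: 10.
Partitions of 10 using only parts from {1, 2, 3, 5, 8, 9}: 23.
|10 − 23| = 13.

13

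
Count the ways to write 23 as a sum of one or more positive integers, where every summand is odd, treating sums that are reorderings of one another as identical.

104

Direct enumeration gives 104 partitions.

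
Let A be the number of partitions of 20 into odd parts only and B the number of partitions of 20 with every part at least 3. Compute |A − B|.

Partitions of 20 into odd parts only: 64.
Partitions of 20 with every part at least 3: 49.
|64 − 49| = 15.

15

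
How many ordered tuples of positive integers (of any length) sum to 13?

4096

There are 12 gaps and each independently is a cut or not, giving 2^12 = 4096.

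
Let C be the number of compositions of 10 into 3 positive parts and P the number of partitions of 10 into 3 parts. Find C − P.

28

Ordered (compositions into 3 parts): C(9,2) = 36.
Unordered (partitions into 3 parts): 8.
Difference: 36 − 8 = 28.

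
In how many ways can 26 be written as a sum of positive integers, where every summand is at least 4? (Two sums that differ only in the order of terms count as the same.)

There are too many to list fully; the first 12 (by largest part) are:
26
22,4
21,5
20,6
19,7
18,8
18,4,4
17,9
17,5,4
16,10
16,6,4
16,5,5
…and 58 more, for 70 total.

70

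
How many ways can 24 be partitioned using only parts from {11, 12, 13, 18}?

2

The partitions of 24 that satisfy the conditions:
13,11
12,12
Counting gives 2.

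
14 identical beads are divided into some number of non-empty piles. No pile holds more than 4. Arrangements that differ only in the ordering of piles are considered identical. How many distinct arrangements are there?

There are too many to list fully; the first 12 (by largest part) are:
2,4,4,4
1,1,4,4,4
3,3,4,4
1,2,3,4,4
1,1,1,3,4,4
2,2,2,4,4
1,1,2,2,4,4
1,1,1,1,2,4,4
1,1,1,1,1,1,4,4
1,3,3,3,4
2,2,3,3,4
1,1,2,3,3,4
…and 35 more, for 47 total.

47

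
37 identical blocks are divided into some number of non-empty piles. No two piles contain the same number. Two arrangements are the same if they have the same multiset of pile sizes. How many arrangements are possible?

There are 760 such partitions.

760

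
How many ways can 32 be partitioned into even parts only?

231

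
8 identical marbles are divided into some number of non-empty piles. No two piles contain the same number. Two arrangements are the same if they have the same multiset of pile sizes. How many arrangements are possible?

6

Enumerating:
8
7+1
6+2
5+3
5+2+1
4+3+1
That's 6 in total.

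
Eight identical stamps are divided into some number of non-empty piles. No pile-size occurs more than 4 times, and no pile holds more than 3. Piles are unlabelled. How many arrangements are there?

The partitions of 8 that satisfy the conditions:
3+3+2
3+3+1+1
3+2+2+1
3+2+1+1+1
2+2+2+2
2+2+2+1+1
2+2+1+1+1+1

7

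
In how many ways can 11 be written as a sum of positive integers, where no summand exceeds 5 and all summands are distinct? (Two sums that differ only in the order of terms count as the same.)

2

Enumerating:
5 + 4 + 2
5 + 3 + 2 + 1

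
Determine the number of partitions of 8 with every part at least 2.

The partitions of 8 that satisfy the conditions:
8
6+2
5+3
4+4
4+2+2
3+3+2
2+2+2+2
Counting gives 7.

7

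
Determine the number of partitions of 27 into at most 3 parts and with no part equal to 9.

There are too many to list fully; the first 12 (by largest part) are:
27
26, 1
25, 2
25, 1, 1
24, 3
24, 2, 1
23, 4
23, 3, 1
23, 2, 2
22, 5
22, 4, 1
22, 3, 2
…and 53 more, for 65 total.

65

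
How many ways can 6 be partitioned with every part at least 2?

4

They are:
6
4, 2
3, 3
2, 2, 2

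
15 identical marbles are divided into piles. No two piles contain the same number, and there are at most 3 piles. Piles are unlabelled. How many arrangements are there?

20

Listing the qualifying partitions of 15:
15
1+14
2+13
3+12
1+2+12
4+11
1+3+11
5+10
1+4+10
2+3+10
6+9
1+5+9
2+4+9
7+8
1+6+8
2+5+8
3+4+8
2+6+7
3+5+7
4+5+6
Counting gives 20.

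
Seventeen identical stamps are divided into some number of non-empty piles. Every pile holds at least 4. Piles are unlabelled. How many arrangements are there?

They are:
17
13,4
12,5
11,6
10,7
9,8
9,4,4
8,5,4
7,6,4
7,5,5
6,6,5
5,4,4,4

12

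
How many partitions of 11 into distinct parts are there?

The partitions of 11 that satisfy the conditions:
11
10 + 1
9 + 2
8 + 3
8 + 2 + 1
7 + 4
7 + 3 + 1
6 + 5
6 + 4 + 1
6 + 3 + 2
5 + 4 + 2
5 + 3 + 2 + 1
That's 12 in total.

12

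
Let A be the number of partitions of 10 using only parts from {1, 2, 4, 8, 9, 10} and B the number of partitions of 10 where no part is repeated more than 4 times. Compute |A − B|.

18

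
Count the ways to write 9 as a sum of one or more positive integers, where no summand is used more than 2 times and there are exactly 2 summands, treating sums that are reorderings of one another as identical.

4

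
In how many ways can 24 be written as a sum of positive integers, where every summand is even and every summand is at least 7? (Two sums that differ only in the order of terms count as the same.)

They are:
24
8,16
10,14
12,12
8,8,8
That's 5 in total.

5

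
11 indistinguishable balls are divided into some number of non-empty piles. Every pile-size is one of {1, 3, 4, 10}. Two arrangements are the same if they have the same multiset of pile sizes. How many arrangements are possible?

They are:
10 + 1
4 + 4 + 3
4 + 4 + 1 + 1 + 1
4 + 3 + 3 + 1
4 + 3 + 1 + 1 + 1 + 1
4 + 1 + 1 + 1 + 1 + 1 + 1 + 1
3 + 3 + 3 + 1 + 1
3 + 3 + 1 + 1 + 1 + 1 + 1
3 + 1 + 1 + 1 + 1 + 1 + 1 + 1 + 1
1 + 1 + 1 + 1 + 1 + 1 + 1 + 1 + 1 + 1 + 1

10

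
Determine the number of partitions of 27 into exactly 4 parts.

150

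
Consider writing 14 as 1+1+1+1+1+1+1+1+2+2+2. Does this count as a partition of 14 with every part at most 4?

Yes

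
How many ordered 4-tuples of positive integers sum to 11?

Place 3 bars in the 10 internal gaps of a row of 11 dots: C(10,3) = 120.

120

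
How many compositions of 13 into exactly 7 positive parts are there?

924

A composition of 13 into 7 positive parts is chosen by placing 6 dividers among the 12 gaps between 13 units: C(12,6) = 924.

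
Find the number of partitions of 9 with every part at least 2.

Listing the qualifying partitions of 9:
9
7 + 2
6 + 3
5 + 4
5 + 2 + 2
4 + 3 + 2
3 + 3 + 3
3 + 2 + 2 + 2
Counting gives 8.

8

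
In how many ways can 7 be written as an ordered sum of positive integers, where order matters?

64

Each of the 6 gaps between 7 units is either a break or not: 2^6 = 64.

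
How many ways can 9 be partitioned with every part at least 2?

Listing the qualifying partitions of 9:
9
7+2
6+3
5+4
5+2+2
4+3+2
3+3+3
3+2+2+2

8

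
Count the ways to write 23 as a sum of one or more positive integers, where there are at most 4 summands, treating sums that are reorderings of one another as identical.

Systematic enumeration (by largest part, then next-largest, …) yields 150.

150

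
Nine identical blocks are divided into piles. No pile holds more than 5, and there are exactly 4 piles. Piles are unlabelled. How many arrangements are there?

5

Listing the qualifying partitions of 9:
5, 2, 1, 1
4, 3, 1, 1
4, 2, 2, 1
3, 3, 2, 1
3, 2, 2, 2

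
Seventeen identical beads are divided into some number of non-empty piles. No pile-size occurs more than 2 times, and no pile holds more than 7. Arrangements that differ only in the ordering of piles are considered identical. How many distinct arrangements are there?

49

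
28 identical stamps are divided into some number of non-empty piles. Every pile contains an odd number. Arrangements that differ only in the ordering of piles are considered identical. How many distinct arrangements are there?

Enumerating by decreasing first part gives 222 partitions in all.

222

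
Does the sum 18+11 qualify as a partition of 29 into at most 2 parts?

Yes

The parts sum to 29, and the condition 'there are at most 2 summands' holds.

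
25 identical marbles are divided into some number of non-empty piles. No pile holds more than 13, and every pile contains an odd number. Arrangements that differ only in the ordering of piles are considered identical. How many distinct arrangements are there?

A full systematic count gives 118.

118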